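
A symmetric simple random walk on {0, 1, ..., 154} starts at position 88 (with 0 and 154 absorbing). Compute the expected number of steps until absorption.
E[τ | X_0 = 88] = 5808

Let v_k = E[τ | X_0 = k]. Boundary: v_0 = v_154 = 0. Recurrence: v_k = 1 + (v_{k-1} + v_{k+1})/2 for 1 ≤ k ≤ 153. The particular solution to v_k − (v_{k-1} + v_{k+1})/2 = 1 is v_k = −k^2. Adding homogeneous solution A + B k and matching boundaries gives v_k = k (154 − k). Substituting k = 88: v_88 = 88 · 66 = 5808.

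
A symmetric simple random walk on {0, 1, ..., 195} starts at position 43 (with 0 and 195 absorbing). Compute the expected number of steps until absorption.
E[τ | X_0 = 43] = 6536

Let v_k = E[τ | X_0 = k]. Boundary: v_0 = v_195 = 0. Recurrence: v_k = 1 + (v_{k-1} + v_{k+1})/2 for 1 ≤ k ≤ 194. The particular solution to v_k − (v_{k-1} + v_{k+1})/2 = 1 is v_k = −k^2. Adding homogeneous solution A + B k and matching boundaries gives v_k = k (195 − k). Substituting k = 43: v_43 = 43 · 152 = 6536.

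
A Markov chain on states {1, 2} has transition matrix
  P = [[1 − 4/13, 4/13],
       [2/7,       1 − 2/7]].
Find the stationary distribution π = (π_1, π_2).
π_1 = 13/27, π_2 = 14/27

Solve πP = π with π_1 + π_2 = 1. From πP = π: π_1 · (1 − 4/13) + π_2 · 2/7 = π_1 ⇒ π_2 · 2/7 = π_1 · 4/13 ⇒ π_2/π_1 = (4/13)/(2/7) = 14/13. Together with π_1 + π_2 = 1:
  π_1 = (2/7)/(4/13 + 2/7) = (2/7)/(54/91) = 13/27,
  π_2 = (4/13)/(4/13 + 2/7) = (4/13)/(54/91) = 14/27.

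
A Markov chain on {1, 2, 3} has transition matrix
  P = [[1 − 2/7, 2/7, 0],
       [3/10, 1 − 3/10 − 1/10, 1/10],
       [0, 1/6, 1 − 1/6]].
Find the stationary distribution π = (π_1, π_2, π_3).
π = (21/53, 20/53, 12/53)

This is a birth-death chain on three states, which satisfies detailed balance: π_1 · P_{12} = π_2 · P_{21} and π_2 · P_{23} = π_3 · P_{32}.
From π_1 · 2/7 = π_2 · 3/10: π_2/π_1 = (2/7)/(3/10) = 20/21.
From π_2 · 1/10 = π_3 · 1/6: π_3/π_2 = (1/10)/(1/6) = 3/5.
Take π_1 proportional to 1; then unnormalized π = (1, 20/21, 4/7). Normalize by dividing by the sum 53/21:
  π = (21/53, 20/53, 12/53).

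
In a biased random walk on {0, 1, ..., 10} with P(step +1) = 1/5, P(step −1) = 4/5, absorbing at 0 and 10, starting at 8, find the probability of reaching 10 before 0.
P(hit 10 before 0) = (1 − (4)^8) / (1 − (4)^10) = 4369/69905

Let u_k denote P(reach 10 before 0 | start at k). Boundary: u_0 = 0, u_10 = 1. Recurrence: u_k = 1/5·u_{k+1} + 4/5·u_{k-1} for 1 ≤ k ≤ 9. Try u_k = A + B·r^k with r = q/p = (4/5)/(1/5) = 4. Substitution satisfies the recurrence; boundary conditions give:
  u_k = (1 − r^k) / (1 − r^N) = (1 − (4)^8) / (1 − (4)^10) = 4369/69905.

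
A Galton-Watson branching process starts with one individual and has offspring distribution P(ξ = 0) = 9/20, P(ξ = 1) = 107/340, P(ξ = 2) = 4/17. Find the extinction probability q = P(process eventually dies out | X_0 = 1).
q = 1

Mean offspring μ = 0·9/20 + 1·107/340 + 2·4/17 = 267/340 ≤ 1. For μ ≤ 1 with offspring not concentrated at 1, the Galton-Watson process goes extinct almost surely, so q = 1.
(Algebraic check: The pgf is f(s) = 9/20 + 107/340·s + 4/17·s². The extinction probability q is the smallest fixed point of f in [0, 1]. Setting s = f(s):
  4/17·s² + (107/340 − 1)·s + 9/20 = 0
  4/17·s² − (9/20 + 4/17)·s + 9/20 = 0
which factors as (s − 1)·(4/17·s − 9/20) = 0, giving roots s = 1 and s = (9/20)/(4/17) = 153/80. Since 153/80 ≥ 1, the smallest root in [0, 1] is s = 1.)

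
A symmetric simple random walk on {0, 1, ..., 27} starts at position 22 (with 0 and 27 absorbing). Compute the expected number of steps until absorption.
E[τ | X_0 = 22] = 110

Let v_k = E[τ | X_0 = k]. Boundary: v_0 = v_27 = 0. Recurrence: v_k = 1 + (v_{k-1} + v_{k+1})/2 for 1 ≤ k ≤ 26. The particular solution to v_k − (v_{k-1} + v_{k+1})/2 = 1 is v_k = −k^2. Adding homogeneous solution A + B k and matching boundaries gives v_k = k (27 − k). Substituting k = 22: v_22 = 22 · 5 = 110.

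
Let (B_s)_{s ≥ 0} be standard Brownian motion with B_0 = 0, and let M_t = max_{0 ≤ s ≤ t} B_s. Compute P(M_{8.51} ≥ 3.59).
P(M_{8.51} ≥ 3.59) = 2·P(B_{8.51} ≥ 3.59) = 2(1 − Φ(3.59/√8.51)) ≈ 0.2185

By the reflection principle for Brownian motion, P(M_t ≥ a) = 2 · P(B_t ≥ a) for a ≥ 0. Since B_t ~ N(0, t), P(B_t ≥ 3.59) = 1 − Φ(3.59/√t) = 1 − Φ(3.59/√8.51) = 1 − Φ(1.2306). So
  P(M_{8.51} ≥ 3.59) = 2(1 − Φ(1.2306)) ≈ 0.2185.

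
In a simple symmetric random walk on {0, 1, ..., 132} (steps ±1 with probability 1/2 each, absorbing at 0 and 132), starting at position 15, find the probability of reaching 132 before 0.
P(hit 132 before 0) = 15/132 = 5/44

Let u_k = P(hit 132 before 0 | start at k). Then u_0 = 0, u_132 = 1, and u_k = u_{k-1}/2 + u_{k+1}/2 for 1 ≤ k ≤ 131. This harmonic recurrence is solved by u_k = k/132, giving u_15 = 15/132 = 5/44.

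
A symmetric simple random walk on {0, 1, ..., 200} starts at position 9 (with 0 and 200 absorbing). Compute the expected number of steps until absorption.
E[τ | X_0 = 9] = 1719

Let v_k = E[τ | X_0 = k]. Boundary: v_0 = v_200 = 0. Recurrence: v_k = 1 + (v_{k-1} + v_{k+1})/2 for 1 ≤ k ≤ 199. The particular solution to v_k − (v_{k-1} + v_{k+1})/2 = 1 is v_k = −k^2. Adding homogeneous solution A + B k and matching boundaries gives v_k = k (200 − k). Substituting k = 9: v_9 = 9 · 191 = 1719.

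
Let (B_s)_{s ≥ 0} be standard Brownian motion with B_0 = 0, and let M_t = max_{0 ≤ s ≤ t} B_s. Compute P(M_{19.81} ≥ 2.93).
P(M_{19.81} ≥ 2.93) = 2·P(B_{19.81} ≥ 2.93) = 2(1 − Φ(2.93/√19.81)) ≈ 0.5103

By the reflection principle for Brownian motion, P(M_t ≥ a) = 2 · P(B_t ≥ a) for a ≥ 0. Since B_t ~ N(0, t), P(B_t ≥ 2.93) = 1 − Φ(2.93/√t) = 1 − Φ(2.93/√19.81) = 1 − Φ(0.6583). So
  P(M_{19.81} ≥ 2.93) = 2(1 − Φ(0.6583)) ≈ 0.5103.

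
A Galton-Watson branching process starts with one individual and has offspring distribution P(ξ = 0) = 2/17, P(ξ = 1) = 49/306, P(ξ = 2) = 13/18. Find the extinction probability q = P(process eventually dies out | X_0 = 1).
q = 36/221

The pgf is f(s) = 2/17 + 49/306·s + 13/18·s². The extinction probability q is the smallest fixed point of f in [0, 1]. Setting s = f(s):
  13/18·s² + (49/306 − 1)·s + 2/17 = 0
  13/18·s² − (2/17 + 13/18)·s + 2/17 = 0
which factors as (s − 1)·(13/18·s − 2/17) = 0, giving roots s = 1 and s = (2/17)/(13/18) = 36/221.
Mean offspring μ = 49/306 + 2·13/18 = 491/306 > 1 (supercritical), so q < 1. The extinction probability is the smaller root: q = (2/17)/(13/18) = 36/221.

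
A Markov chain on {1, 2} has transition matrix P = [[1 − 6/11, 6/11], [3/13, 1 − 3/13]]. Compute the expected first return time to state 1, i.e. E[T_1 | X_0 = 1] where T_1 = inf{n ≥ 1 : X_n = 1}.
E[T_1 | X_0 = 1] = 1/π_1 = 37/11

For an irreducible recurrent Markov chain with stationary distribution π, E[T_i | X_0 = i] = 1/π_i (Kac's formula). Here π_1 = (3/13)/(6/11 + 3/13) = (3/13)/(111/143) = 11/37, so E[T_1 | X_0 = 1] = 1/π_1 = (6/11 + 3/13)/(3/13) = (111/143)/(3/13) = 37/11.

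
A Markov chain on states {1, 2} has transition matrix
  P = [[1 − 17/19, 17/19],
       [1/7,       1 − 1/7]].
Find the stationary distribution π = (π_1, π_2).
π_1 = 19/138, π_2 = 119/138

Solve πP = π with π_1 + π_2 = 1. From πP = π: π_1 · (1 − 17/19) + π_2 · 1/7 = π_1 ⇒ π_2 · 1/7 = π_1 · 17/19 ⇒ π_2/π_1 = (17/19)/(1/7) = 119/19. Together with π_1 + π_2 = 1:
  π_1 = (1/7)/(17/19 + 1/7) = (1/7)/(138/133) = 19/138,
  π_2 = (17/19)/(17/19 + 1/7) = (17/19)/(138/133) = 119/138.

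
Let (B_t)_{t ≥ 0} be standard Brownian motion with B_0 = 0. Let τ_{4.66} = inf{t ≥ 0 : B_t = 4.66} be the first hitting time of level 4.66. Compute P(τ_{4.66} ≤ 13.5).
P(τ_{4.66} ≤ 13.5) = 2(1 − Φ(4.66/√13.5)) = 2(1 − Φ(1.2683)) ≈ 0.2047

By the reflection principle for standard BM, P(τ_b ≤ t) = 2 · P(B_t ≥ b). Since B_t ~ N(0, t), P(B_t ≥ 4.66) = 1 − Φ(4.66/√t) = 1 − Φ(4.66/√13.5) = 1 − Φ(1.2683) ≈ 0.10235. Doubling: P(τ_{4.66} ≤ 13.5) ≈ 2 · 0.10235 = 0.20470 ≈ 0.2047.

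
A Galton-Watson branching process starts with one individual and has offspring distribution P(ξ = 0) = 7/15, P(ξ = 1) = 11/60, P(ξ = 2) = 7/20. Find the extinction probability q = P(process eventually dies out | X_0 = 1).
q = 1

Mean offspring μ = 0·7/15 + 1·11/60 + 2·7/20 = 53/60 ≤ 1. For μ ≤ 1 with offspring not concentrated at 1, the Galton-Watson process goes extinct almost surely, so q = 1.
(Algebraic check: The pgf is f(s) = 7/15 + 11/60·s + 7/20·s². The extinction probability q is the smallest fixed point of f in [0, 1]. Setting s = f(s):
  7/20·s² + (11/60 − 1)·s + 7/15 = 0
  7/20·s² − (7/15 + 7/20)·s + 7/15 = 0
which factors as (s − 1)·(7/20·s − 7/15) = 0, giving roots s = 1 and s = (7/15)/(7/20) = 4/3. Since 4/3 ≥ 1, the smallest root in [0, 1] is s = 1.)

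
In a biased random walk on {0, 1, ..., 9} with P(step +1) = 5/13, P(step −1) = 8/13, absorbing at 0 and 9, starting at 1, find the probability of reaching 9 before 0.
P(hit 9 before 0) = (1 − (8/5)^1) / (1 − (8/5)^9) = 390625/44088201

Let u_k denote P(reach 9 before 0 | start at k). Boundary: u_0 = 0, u_9 = 1. Recurrence: u_k = 5/13·u_{k+1} + 8/13·u_{k-1} for 1 ≤ k ≤ 8. Try u_k = A + B·r^k with r = q/p = (8/13)/(5/13) = 8/5. Substitution satisfies the recurrence; boundary conditions give:
  u_k = (1 − r^k) / (1 − r^N) = (1 − (8/5)^1) / (1 − (8/5)^9) = 390625/44088201.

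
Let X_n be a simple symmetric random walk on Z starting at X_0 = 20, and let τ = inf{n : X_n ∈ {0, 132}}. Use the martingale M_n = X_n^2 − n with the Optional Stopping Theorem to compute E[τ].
E[τ] = 2240

M_n = X_n^2 − n is a martingale (since E[X_{n+1}^2 | F_n] = X_n^2 + 1). By OST (τ has finite mean in a bounded region), E[M_τ] = E[M_0] = X_0^2 − 0 = 20^2 = 400. Also E[M_τ] = E[X_τ^2] − E[τ]. The walk exits at 0 or 132, with P(hit 132 first) = 20/132, so E[X_τ^2] = 132^2 · 20/132 + 0 = 2640. Thus E[τ] = E[X_τ^2] − E[M_τ] = 2640 − 400 = 2240 = 20(132 − 20) = 2240.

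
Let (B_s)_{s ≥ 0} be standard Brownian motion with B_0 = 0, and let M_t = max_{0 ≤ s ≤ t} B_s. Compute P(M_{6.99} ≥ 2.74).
P(M_{6.99} ≥ 2.74) = 2·P(B_{6.99} ≥ 2.74) = 2(1 − Φ(2.74/√6.99)) ≈ 0.3000

By the reflection principle for Brownian motion, P(M_t ≥ a) = 2 · P(B_t ≥ a) for a ≥ 0. Since B_t ~ N(0, t), P(B_t ≥ 2.74) = 1 − Φ(2.74/√t) = 1 − Φ(2.74/√6.99) = 1 − Φ(1.0364). So
  P(M_{6.99} ≥ 2.74) = 2(1 − Φ(1.0364)) ≈ 0.3000.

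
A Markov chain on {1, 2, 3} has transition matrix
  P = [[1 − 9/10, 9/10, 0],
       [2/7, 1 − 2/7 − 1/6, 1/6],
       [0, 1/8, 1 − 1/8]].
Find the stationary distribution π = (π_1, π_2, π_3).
π = (20/167, 63/167, 84/167)

This is a birth-death chain on three states, which satisfies detailed balance: π_1 · P_{12} = π_2 · P_{21} and π_2 · P_{23} = π_3 · P_{32}.
From π_1 · 9/10 = π_2 · 2/7: π_2/π_1 = (9/10)/(2/7) = 63/20.
From π_2 · 1/6 = π_3 · 1/8: π_3/π_2 = (1/6)/(1/8) = 4/3.
Take π_1 proportional to 1; then unnormalized π = (1, 63/20, 21/5). Normalize by dividing by the sum 167/20:
  π = (20/167, 63/167, 84/167).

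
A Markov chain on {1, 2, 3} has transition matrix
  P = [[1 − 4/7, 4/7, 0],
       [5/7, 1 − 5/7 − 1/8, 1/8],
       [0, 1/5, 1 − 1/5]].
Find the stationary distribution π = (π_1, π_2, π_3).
π = (10/23, 8/23, 5/23)

This is a birth-death chain on three states, which satisfies detailed balance: π_1 · P_{12} = π_2 · P_{21} and π_2 · P_{23} = π_3 · P_{32}.
From π_1 · 4/7 = π_2 · 5/7: π_2/π_1 = (4/7)/(5/7) = 4/5.
From π_2 · 1/8 = π_3 · 1/5: π_3/π_2 = (1/8)/(1/5) = 5/8.
Take π_1 proportional to 1; then unnormalized π = (1, 4/5, 1/2). Normalize by dividing by the sum 23/10:
  π = (10/23, 8/23, 5/23).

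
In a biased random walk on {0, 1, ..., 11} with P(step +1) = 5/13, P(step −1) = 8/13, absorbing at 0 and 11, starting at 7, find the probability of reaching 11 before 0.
P(hit 11 before 0) = (1 − (8/5)^7) / (1 − (8/5)^11) = 420630625/2847035489

Let u_k denote P(reach 11 before 0 | start at k). Boundary: u_0 = 0, u_11 = 1. Recurrence: u_k = 5/13·u_{k+1} + 8/13·u_{k-1} for 1 ≤ k ≤ 10. Try u_k = A + B·r^k with r = q/p = (8/13)/(5/13) = 8/5. Substitution satisfies the recurrence; boundary conditions give:
  u_k = (1 − r^k) / (1 − r^N) = (1 − (8/5)^7) / (1 − (8/5)^11) = 420630625/2847035489.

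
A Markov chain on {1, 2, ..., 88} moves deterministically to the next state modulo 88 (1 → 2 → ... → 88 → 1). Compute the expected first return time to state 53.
E[T_53 | X_0 = 53] = 88

The chain cycles deterministically, so starting at state 53 it returns in exactly 88 steps. Equivalently, the stationary distribution is uniform π_j = 1/88 for every state j, so by Kac's formula E[T_53] = 1/π_53 = 88.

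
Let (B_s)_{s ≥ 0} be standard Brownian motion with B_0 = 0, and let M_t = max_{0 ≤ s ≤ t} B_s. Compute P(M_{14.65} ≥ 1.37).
P(M_{14.65} ≥ 1.37) = 2·P(B_{14.65} ≥ 1.37) = 2(1 − Φ(1.37/√14.65)) ≈ 0.7204

By the reflection principle for Brownian motion, P(M_t ≥ a) = 2 · P(B_t ≥ a) for a ≥ 0. Since B_t ~ N(0, t), P(B_t ≥ 1.37) = 1 − Φ(1.37/√t) = 1 − Φ(1.37/√14.65) = 1 − Φ(0.3579). So
  P(M_{14.65} ≥ 1.37) = 2(1 − Φ(0.3579)) ≈ 0.7204.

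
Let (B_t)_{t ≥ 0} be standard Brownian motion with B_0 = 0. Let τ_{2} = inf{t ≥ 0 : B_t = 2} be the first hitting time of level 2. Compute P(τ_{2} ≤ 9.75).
P(τ_{2} ≤ 9.75) = 2(1 − Φ(2/√9.75)) = 2(1 − Φ(0.6405)) ≈ 0.5218

By the reflection principle for standard BM, P(τ_b ≤ t) = 2 · P(B_t ≥ b). Since B_t ~ N(0, t), P(B_t ≥ 2) = 1 − Φ(2/√t) = 1 − Φ(2/√9.75) = 1 − Φ(0.6405) ≈ 0.26092. Doubling: P(τ_{2} ≤ 9.75) ≈ 2 · 0.26092 = 0.52184 ≈ 0.5218.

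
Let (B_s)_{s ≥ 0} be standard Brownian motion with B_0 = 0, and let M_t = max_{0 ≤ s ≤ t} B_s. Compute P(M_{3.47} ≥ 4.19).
P(M_{3.47} ≥ 4.19) = 2·P(B_{3.47} ≥ 4.19) = 2(1 − Φ(4.19/√3.47)) ≈ 0.0245

By the reflection principle for Brownian motion, P(M_t ≥ a) = 2 · P(B_t ≥ a) for a ≥ 0. Since B_t ~ N(0, t), P(B_t ≥ 4.19) = 1 − Φ(4.19/√t) = 1 − Φ(4.19/√3.47) = 1 − Φ(2.2493). So
  P(M_{3.47} ≥ 4.19) = 2(1 − Φ(2.2493)) ≈ 0.0245.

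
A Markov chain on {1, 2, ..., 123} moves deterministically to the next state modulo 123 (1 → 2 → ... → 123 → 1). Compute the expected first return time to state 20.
E[T_20 | X_0 = 20] = 123

The chain cycles deterministically, so starting at state 20 it returns in exactly 123 steps. Equivalently, the stationary distribution is uniform π_j = 1/123 for every state j, so by Kac's formula E[T_20] = 1/π_20 = 123.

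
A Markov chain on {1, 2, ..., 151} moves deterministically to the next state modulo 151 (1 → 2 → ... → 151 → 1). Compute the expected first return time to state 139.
E[T_139 | X_0 = 139] = 151

The chain cycles deterministically, so starting at state 139 it returns in exactly 151 steps. Equivalently, the stationary distribution is uniform π_j = 1/151 for every state j, so by Kac's formula E[T_139] = 1/π_139 = 151.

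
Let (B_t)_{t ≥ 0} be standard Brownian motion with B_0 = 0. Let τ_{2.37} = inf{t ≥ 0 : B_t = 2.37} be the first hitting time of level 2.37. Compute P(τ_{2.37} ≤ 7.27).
P(τ_{2.37} ≤ 7.27) = 2(1 − Φ(2.37/√7.27)) = 2(1 − Φ(0.8790)) ≈ 0.3794

By the reflection principle for standard BM, P(τ_b ≤ t) = 2 · P(B_t ≥ b). Since B_t ~ N(0, t), P(B_t ≥ 2.37) = 1 − Φ(2.37/√t) = 1 − Φ(2.37/√7.27) = 1 − Φ(0.8790) ≈ 0.18970. Doubling: P(τ_{2.37} ≤ 7.27) ≈ 2 · 0.18970 = 0.37940 ≈ 0.3794.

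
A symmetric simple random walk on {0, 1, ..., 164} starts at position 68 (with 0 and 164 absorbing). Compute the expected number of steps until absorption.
E[τ | X_0 = 68] = 6528

Let v_k = E[τ | X_0 = k]. Boundary: v_0 = v_164 = 0. Recurrence: v_k = 1 + (v_{k-1} + v_{k+1})/2 for 1 ≤ k ≤ 163. The particular solution to v_k − (v_{k-1} + v_{k+1})/2 = 1 is v_k = −k^2. Adding homogeneous solution A + B k and matching boundaries gives v_k = k (164 − k). Substituting k = 68: v_68 = 68 · 96 = 6528.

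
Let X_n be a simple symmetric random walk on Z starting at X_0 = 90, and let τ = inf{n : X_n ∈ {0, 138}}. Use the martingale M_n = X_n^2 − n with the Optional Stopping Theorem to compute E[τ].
E[τ] = 4320

M_n = X_n^2 − n is a martingale (since E[X_{n+1}^2 | F_n] = X_n^2 + 1). By OST (τ has finite mean in a bounded region), E[M_τ] = E[M_0] = X_0^2 − 0 = 90^2 = 8100. Also E[M_τ] = E[X_τ^2] − E[τ]. The walk exits at 0 or 138, with P(hit 138 first) = 90/138, so E[X_τ^2] = 138^2 · 90/138 + 0 = 12420. Thus E[τ] = E[X_τ^2] − E[M_τ] = 12420 − 8100 = 4320 = 90(138 − 90) = 4320.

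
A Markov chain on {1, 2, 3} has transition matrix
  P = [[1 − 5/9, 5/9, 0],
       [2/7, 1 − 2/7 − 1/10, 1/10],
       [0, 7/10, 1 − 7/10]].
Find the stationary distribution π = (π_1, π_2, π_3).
π = (9/29, 35/58, 5/58)

This is a birth-death chain on three states, which satisfies detailed balance: π_1 · P_{12} = π_2 · P_{21} and π_2 · P_{23} = π_3 · P_{32}.
From π_1 · 5/9 = π_2 · 2/7: π_2/π_1 = (5/9)/(2/7) = 35/18.
From π_2 · 1/10 = π_3 · 7/10: π_3/π_2 = (1/10)/(7/10) = 1/7.
Take π_1 proportional to 1; then unnormalized π = (1, 35/18, 5/18). Normalize by dividing by the sum 29/9:
  π = (9/29, 35/58, 5/58).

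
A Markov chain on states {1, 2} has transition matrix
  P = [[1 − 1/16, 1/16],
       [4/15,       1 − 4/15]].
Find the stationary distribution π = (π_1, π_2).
π_1 = 64/79, π_2 = 15/79

Solve πP = π with π_1 + π_2 = 1. From πP = π: π_1 · (1 − 1/16) + π_2 · 4/15 = π_1 ⇒ π_2 · 4/15 = π_1 · 1/16 ⇒ π_2/π_1 = (1/16)/(4/15) = 15/64. Together with π_1 + π_2 = 1:
  π_1 = (4/15)/(1/16 + 4/15) = (4/15)/(79/240) = 64/79,
  π_2 = (1/16)/(1/16 + 4/15) = (1/16)/(79/240) = 15/79.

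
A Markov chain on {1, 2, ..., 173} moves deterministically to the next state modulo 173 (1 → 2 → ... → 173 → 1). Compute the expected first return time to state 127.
E[T_127 | X_0 = 127] = 173

The chain cycles deterministically, so starting at state 127 it returns in exactly 173 steps. Equivalently, the stationary distribution is uniform π_j = 1/173 for every state j, so by Kac's formula E[T_127] = 1/π_127 = 173.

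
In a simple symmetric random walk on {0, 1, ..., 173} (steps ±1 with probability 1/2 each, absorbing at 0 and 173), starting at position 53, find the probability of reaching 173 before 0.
P(hit 173 before 0) = 53/173

Let u_k = P(hit 173 before 0 | start at k). Then u_0 = 0, u_173 = 1, and u_k = u_{k-1}/2 + u_{k+1}/2 for 1 ≤ k ≤ 172. This harmonic recurrence is solved by u_k = k/173, giving u_53 = 53/173.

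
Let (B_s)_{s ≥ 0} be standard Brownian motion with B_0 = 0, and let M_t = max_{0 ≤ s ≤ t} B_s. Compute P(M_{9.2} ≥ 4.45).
P(M_{9.2} ≥ 4.45) = 2·P(B_{9.2} ≥ 4.45) = 2(1 − Φ(4.45/√9.2)) ≈ 0.1423

By the reflection principle for Brownian motion, P(M_t ≥ a) = 2 · P(B_t ≥ a) for a ≥ 0. Since B_t ~ N(0, t), P(B_t ≥ 4.45) = 1 − Φ(4.45/√t) = 1 − Φ(4.45/√9.2) = 1 − Φ(1.4671). So
  P(M_{9.2} ≥ 4.45) = 2(1 − Φ(1.4671)) ≈ 0.1423.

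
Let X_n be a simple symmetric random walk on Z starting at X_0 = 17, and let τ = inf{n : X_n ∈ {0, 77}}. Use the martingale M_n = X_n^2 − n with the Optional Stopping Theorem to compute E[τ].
E[τ] = 1020

M_n = X_n^2 − n is a martingale (since E[X_{n+1}^2 | F_n] = X_n^2 + 1). By OST (τ has finite mean in a bounded region), E[M_τ] = E[M_0] = X_0^2 − 0 = 17^2 = 289. Also E[M_τ] = E[X_τ^2] − E[τ]. The walk exits at 0 or 77, with P(hit 77 first) = 17/77, so E[X_τ^2] = 77^2 · 17/77 + 0 = 1309. Thus E[τ] = E[X_τ^2] − E[M_τ] = 1309 − 289 = 1020 = 17(77 − 17) = 1020.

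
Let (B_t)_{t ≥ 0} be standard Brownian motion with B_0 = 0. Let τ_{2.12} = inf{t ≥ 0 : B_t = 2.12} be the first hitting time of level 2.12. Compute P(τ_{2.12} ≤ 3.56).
P(τ_{2.12} ≤ 3.56) = 2(1 − Φ(2.12/√3.56)) = 2(1 − Φ(1.1236)) ≈ 0.2612

By the reflection principle for standard BM, P(τ_b ≤ t) = 2 · P(B_t ≥ b). Since B_t ~ N(0, t), P(B_t ≥ 2.12) = 1 − Φ(2.12/√t) = 1 − Φ(2.12/√3.56) = 1 − Φ(1.1236) ≈ 0.13059. Doubling: P(τ_{2.12} ≤ 3.56) ≈ 2 · 0.13059 = 0.26118 ≈ 0.2612.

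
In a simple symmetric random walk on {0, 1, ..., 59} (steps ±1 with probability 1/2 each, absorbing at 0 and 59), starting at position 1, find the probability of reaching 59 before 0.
P(hit 59 before 0) = 1/59

Let u_k = P(hit 59 before 0 | start at k). Then u_0 = 0, u_59 = 1, and u_k = u_{k-1}/2 + u_{k+1}/2 for 1 ≤ k ≤ 58. This harmonic recurrence is solved by u_k = k/59, giving u_1 = 1/59.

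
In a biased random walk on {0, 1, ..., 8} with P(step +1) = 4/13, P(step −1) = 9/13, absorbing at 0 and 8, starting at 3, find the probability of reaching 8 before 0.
P(hit 8 before 0) = (1 − (9/4)^3) / (1 − (9/4)^8) = 136192/8596237

Let u_k denote P(reach 8 before 0 | start at k). Boundary: u_0 = 0, u_8 = 1. Recurrence: u_k = 4/13·u_{k+1} + 9/13·u_{k-1} for 1 ≤ k ≤ 7. Try u_k = A + B·r^k with r = q/p = (9/13)/(4/13) = 9/4. Substitution satisfies the recurrence; boundary conditions give:
  u_k = (1 − r^k) / (1 − r^N) = (1 − (9/4)^3) / (1 − (9/4)^8) = 136192/8596237.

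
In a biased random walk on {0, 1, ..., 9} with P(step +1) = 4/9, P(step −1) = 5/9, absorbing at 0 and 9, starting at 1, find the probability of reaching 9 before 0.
P(hit 9 before 0) = (1 − (5/4)^1) / (1 − (5/4)^9) = 65536/1690981

Let u_k denote P(reach 9 before 0 | start at k). Boundary: u_0 = 0, u_9 = 1. Recurrence: u_k = 4/9·u_{k+1} + 5/9·u_{k-1} for 1 ≤ k ≤ 8. Try u_k = A + B·r^k with r = q/p = (5/9)/(4/9) = 5/4. Substitution satisfies the recurrence; boundary conditions give:
  u_k = (1 − r^k) / (1 − r^N) = (1 − (5/4)^1) / (1 − (5/4)^9) = 65536/1690981.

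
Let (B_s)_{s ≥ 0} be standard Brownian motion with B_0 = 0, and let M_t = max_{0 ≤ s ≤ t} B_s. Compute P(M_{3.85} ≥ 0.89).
P(M_{3.85} ≥ 0.89) = 2·P(B_{3.85} ≥ 0.89) = 2(1 − Φ(0.89/√3.85)) ≈ 0.6501

By the reflection principle for Brownian motion, P(M_t ≥ a) = 2 · P(B_t ≥ a) for a ≥ 0. Since B_t ~ N(0, t), P(B_t ≥ 0.89) = 1 − Φ(0.89/√t) = 1 − Φ(0.89/√3.85) = 1 − Φ(0.4536). So
  P(M_{3.85} ≥ 0.89) = 2(1 − Φ(0.4536)) ≈ 0.6501.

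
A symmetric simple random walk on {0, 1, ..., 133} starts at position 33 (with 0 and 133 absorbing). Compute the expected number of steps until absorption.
E[τ | X_0 = 33] = 3300

Let v_k = E[τ | X_0 = k]. Boundary: v_0 = v_133 = 0. Recurrence: v_k = 1 + (v_{k-1} + v_{k+1})/2 for 1 ≤ k ≤ 132. The particular solution to v_k − (v_{k-1} + v_{k+1})/2 = 1 is v_k = −k^2. Adding homogeneous solution A + B k and matching boundaries gives v_k = k (133 − k). Substituting k = 33: v_33 = 33 · 100 = 3300.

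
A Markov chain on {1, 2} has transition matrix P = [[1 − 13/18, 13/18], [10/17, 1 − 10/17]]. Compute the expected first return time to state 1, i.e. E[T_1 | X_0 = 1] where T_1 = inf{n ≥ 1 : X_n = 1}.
E[T_1 | X_0 = 1] = 1/π_1 = 401/180

For an irreducible recurrent Markov chain with stationary distribution π, E[T_i | X_0 = i] = 1/π_i (Kac's formula). Here π_1 = (10/17)/(13/18 + 10/17) = (10/17)/(401/306) = 180/401, so E[T_1 | X_0 = 1] = 1/π_1 = (13/18 + 10/17)/(10/17) = (401/306)/(10/17) = 401/180.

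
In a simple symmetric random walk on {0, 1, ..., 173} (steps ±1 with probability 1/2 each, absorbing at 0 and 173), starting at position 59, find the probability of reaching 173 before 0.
P(hit 173 before 0) = 59/173

Let u_k = P(hit 173 before 0 | start at k). Then u_0 = 0, u_173 = 1, and u_k = u_{k-1}/2 + u_{k+1}/2 for 1 ≤ k ≤ 172. This harmonic recurrence is solved by u_k = k/173, giving u_59 = 59/173.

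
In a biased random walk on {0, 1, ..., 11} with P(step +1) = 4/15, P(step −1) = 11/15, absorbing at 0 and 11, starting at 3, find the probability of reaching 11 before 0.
P(hit 11 before 0) = (1 − (11/4)^3) / (1 − (11/4)^11) = 11862016/40758210901

Let u_k denote P(reach 11 before 0 | start at k). Boundary: u_0 = 0, u_11 = 1. Recurrence: u_k = 4/15·u_{k+1} + 11/15·u_{k-1} for 1 ≤ k ≤ 10. Try u_k = A + B·r^k with r = q/p = (11/15)/(4/15) = 11/4. Substitution satisfies the recurrence; boundary conditions give:
  u_k = (1 − r^k) / (1 − r^N) = (1 − (11/4)^3) / (1 − (11/4)^11) = 11862016/40758210901.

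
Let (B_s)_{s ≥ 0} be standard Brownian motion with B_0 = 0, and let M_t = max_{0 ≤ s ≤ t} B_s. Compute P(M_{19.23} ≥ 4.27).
P(M_{19.23} ≥ 4.27) = 2·P(B_{19.23} ≥ 4.27) = 2(1 − Φ(4.27/√19.23)) ≈ 0.3302

By the reflection principle for Brownian motion, P(M_t ≥ a) = 2 · P(B_t ≥ a) for a ≥ 0. Since B_t ~ N(0, t), P(B_t ≥ 4.27) = 1 − Φ(4.27/√t) = 1 − Φ(4.27/√19.23) = 1 − Φ(0.9737). So
  P(M_{19.23} ≥ 4.27) = 2(1 − Φ(0.9737)) ≈ 0.3302.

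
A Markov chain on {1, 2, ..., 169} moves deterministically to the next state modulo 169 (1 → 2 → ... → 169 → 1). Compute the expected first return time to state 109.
E[T_109 | X_0 = 109] = 169

The chain cycles deterministically, so starting at state 109 it returns in exactly 169 steps. Equivalently, the stationary distribution is uniform π_j = 1/169 for every state j, so by Kac's formula E[T_109] = 1/π_109 = 169.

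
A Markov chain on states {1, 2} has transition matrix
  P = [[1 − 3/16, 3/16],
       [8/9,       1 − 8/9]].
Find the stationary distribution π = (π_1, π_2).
π_1 = 128/155, π_2 = 27/155

Solve πP = π with π_1 + π_2 = 1. From πP = π: π_1 · (1 − 3/16) + π_2 · 8/9 = π_1 ⇒ π_2 · 8/9 = π_1 · 3/16 ⇒ π_2/π_1 = (3/16)/(8/9) = 27/128. Together with π_1 + π_2 = 1:
  π_1 = (8/9)/(3/16 + 8/9) = (8/9)/(155/144) = 128/155,
  π_2 = (3/16)/(3/16 + 8/9) = (3/16)/(155/144) = 27/155.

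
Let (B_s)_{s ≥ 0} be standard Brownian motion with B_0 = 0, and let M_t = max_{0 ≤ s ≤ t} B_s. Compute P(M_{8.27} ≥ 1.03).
P(M_{8.27} ≥ 1.03) = 2·P(B_{8.27} ≥ 1.03) = 2(1 − Φ(1.03/√8.27)) ≈ 0.7202

By the reflection principle for Brownian motion, P(M_t ≥ a) = 2 · P(B_t ≥ a) for a ≥ 0. Since B_t ~ N(0, t), P(B_t ≥ 1.03) = 1 − Φ(1.03/√t) = 1 − Φ(1.03/√8.27) = 1 − Φ(0.3582). So
  P(M_{8.27} ≥ 1.03) = 2(1 − Φ(0.3582)) ≈ 0.7202.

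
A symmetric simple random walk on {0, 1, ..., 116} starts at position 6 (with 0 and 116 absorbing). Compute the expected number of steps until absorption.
E[τ | X_0 = 6] = 660

Let v_k = E[τ | X_0 = k]. Boundary: v_0 = v_116 = 0. Recurrence: v_k = 1 + (v_{k-1} + v_{k+1})/2 for 1 ≤ k ≤ 115. The particular solution to v_k − (v_{k-1} + v_{k+1})/2 = 1 is v_k = −k^2. Adding homogeneous solution A + B k and matching boundaries gives v_k = k (116 − k). Substituting k = 6: v_6 = 6 · 110 = 660.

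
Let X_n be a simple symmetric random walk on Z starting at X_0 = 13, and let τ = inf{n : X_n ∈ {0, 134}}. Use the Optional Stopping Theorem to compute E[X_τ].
E[X_τ] = 13

X_n is a martingale and τ is a bounded-mean stopping time (indeed τ is finite a.s. with bounded expectation since the walk is in a bounded region). By the OST, E[X_τ] = E[X_0] = 13. Equivalently: E[X_τ] = 134 · P(hit 134 first) + 0 · P(hit 0 first) = 134 · (13/134) = 13.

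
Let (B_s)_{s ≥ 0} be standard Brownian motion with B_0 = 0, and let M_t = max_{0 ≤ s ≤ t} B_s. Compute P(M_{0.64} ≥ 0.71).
P(M_{0.64} ≥ 0.71) = 2·P(B_{0.64} ≥ 0.71) = 2(1 − Φ(0.71/√0.64)) ≈ 0.3748

By the reflection principle for Brownian motion, P(M_t ≥ a) = 2 · P(B_t ≥ a) for a ≥ 0. Since B_t ~ N(0, t), P(B_t ≥ 0.71) = 1 − Φ(0.71/√t) = 1 − Φ(0.71/√0.64) = 1 − Φ(0.8875). So
  P(M_{0.64} ≥ 0.71) = 2(1 − Φ(0.8875)) ≈ 0.3748.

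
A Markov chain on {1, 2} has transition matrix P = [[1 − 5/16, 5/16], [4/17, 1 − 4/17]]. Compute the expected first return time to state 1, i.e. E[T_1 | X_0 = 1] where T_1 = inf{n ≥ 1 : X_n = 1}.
E[T_1 | X_0 = 1] = 1/π_1 = 149/64

For an irreducible recurrent Markov chain with stationary distribution π, E[T_i | X_0 = i] = 1/π_i (Kac's formula). Here π_1 = (4/17)/(5/16 + 4/17) = (4/17)/(149/272) = 64/149, so E[T_1 | X_0 = 1] = 1/π_1 = (5/16 + 4/17)/(4/17) = (149/272)/(4/17) = 149/64.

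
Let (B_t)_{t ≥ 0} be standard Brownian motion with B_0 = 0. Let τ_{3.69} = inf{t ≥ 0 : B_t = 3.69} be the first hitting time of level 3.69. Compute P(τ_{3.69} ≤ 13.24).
P(τ_{3.69} ≤ 13.24) = 2(1 − Φ(3.69/√13.24)) = 2(1 − Φ(1.0141)) ≈ 0.3105

By the reflection principle for standard BM, P(τ_b ≤ t) = 2 · P(B_t ≥ b). Since B_t ~ N(0, t), P(B_t ≥ 3.69) = 1 − Φ(3.69/√t) = 1 − Φ(3.69/√13.24) = 1 − Φ(1.0141) ≈ 0.15527. Doubling: P(τ_{3.69} ≤ 13.24) ≈ 2 · 0.15527 = 0.31054 ≈ 0.3105.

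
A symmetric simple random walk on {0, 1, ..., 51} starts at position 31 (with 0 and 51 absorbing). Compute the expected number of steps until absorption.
E[τ | X_0 = 31] = 620

Let v_k = E[τ | X_0 = k]. Boundary: v_0 = v_51 = 0. Recurrence: v_k = 1 + (v_{k-1} + v_{k+1})/2 for 1 ≤ k ≤ 50. The particular solution to v_k − (v_{k-1} + v_{k+1})/2 = 1 is v_k = −k^2. Adding homogeneous solution A + B k and matching boundaries gives v_k = k (51 − k). Substituting k = 31: v_31 = 31 · 20 = 620.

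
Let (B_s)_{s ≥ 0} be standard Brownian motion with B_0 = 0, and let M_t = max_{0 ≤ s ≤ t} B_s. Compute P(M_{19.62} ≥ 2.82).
P(M_{19.62} ≥ 2.82) = 2·P(B_{19.62} ≥ 2.82) = 2(1 − Φ(2.82/√19.62)) ≈ 0.5244

By the reflection principle for Brownian motion, P(M_t ≥ a) = 2 · P(B_t ≥ a) for a ≥ 0. Since B_t ~ N(0, t), P(B_t ≥ 2.82) = 1 − Φ(2.82/√t) = 1 − Φ(2.82/√19.62) = 1 − Φ(0.6366). So
  P(M_{19.62} ≥ 2.82) = 2(1 − Φ(0.6366)) ≈ 0.5244.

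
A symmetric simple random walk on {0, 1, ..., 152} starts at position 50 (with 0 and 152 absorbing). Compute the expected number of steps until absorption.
E[τ | X_0 = 50] = 5100

Let v_k = E[τ | X_0 = k]. Boundary: v_0 = v_152 = 0. Recurrence: v_k = 1 + (v_{k-1} + v_{k+1})/2 for 1 ≤ k ≤ 151. The particular solution to v_k − (v_{k-1} + v_{k+1})/2 = 1 is v_k = −k^2. Adding homogeneous solution A + B k and matching boundaries gives v_k = k (152 − k). Substituting k = 50: v_50 = 50 · 102 = 5100.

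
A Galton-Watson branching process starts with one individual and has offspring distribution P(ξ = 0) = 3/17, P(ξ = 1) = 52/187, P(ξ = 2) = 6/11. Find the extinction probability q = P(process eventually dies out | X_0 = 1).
q = 11/34

The pgf is f(s) = 3/17 + 52/187·s + 6/11·s². The extinction probability q is the smallest fixed point of f in [0, 1]. Setting s = f(s):
  6/11·s² + (52/187 − 1)·s + 3/17 = 0
  6/11·s² − (3/17 + 6/11)·s + 3/17 = 0
which factors as (s − 1)·(6/11·s − 3/17) = 0, giving roots s = 1 and s = (3/17)/(6/11) = 11/34.
Mean offspring μ = 52/187 + 2·6/11 = 256/187 > 1 (supercritical), so q < 1. The extinction probability is the smaller root: q = (3/17)/(6/11) = 11/34.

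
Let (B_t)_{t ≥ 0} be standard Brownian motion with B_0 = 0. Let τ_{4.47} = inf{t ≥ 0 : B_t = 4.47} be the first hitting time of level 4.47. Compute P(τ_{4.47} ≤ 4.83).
P(τ_{4.47} ≤ 4.83) = 2(1 − Φ(4.47/√4.83)) = 2(1 − Φ(2.0339)) ≈ 0.0420

By the reflection principle for standard BM, P(τ_b ≤ t) = 2 · P(B_t ≥ b). Since B_t ~ N(0, t), P(B_t ≥ 4.47) = 1 − Φ(4.47/√t) = 1 − Φ(4.47/√4.83) = 1 − Φ(2.0339) ≈ 0.02098. Doubling: P(τ_{4.47} ≤ 4.83) ≈ 2 · 0.02098 = 0.04196 ≈ 0.0420.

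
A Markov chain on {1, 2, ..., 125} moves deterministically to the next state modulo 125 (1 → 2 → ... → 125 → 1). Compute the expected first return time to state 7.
E[T_7 | X_0 = 7] = 125

The chain cycles deterministically, so starting at state 7 it returns in exactly 125 steps. Equivalently, the stationary distribution is uniform π_j = 1/125 for every state j, so by Kac's formula E[T_7] = 1/π_7 = 125.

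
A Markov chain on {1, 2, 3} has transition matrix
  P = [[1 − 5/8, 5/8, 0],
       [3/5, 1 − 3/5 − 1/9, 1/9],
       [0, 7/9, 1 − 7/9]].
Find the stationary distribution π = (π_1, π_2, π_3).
π = (21/46, 175/368, 25/368)

This is a birth-death chain on three states, which satisfies detailed balance: π_1 · P_{12} = π_2 · P_{21} and π_2 · P_{23} = π_3 · P_{32}.
From π_1 · 5/8 = π_2 · 3/5: π_2/π_1 = (5/8)/(3/5) = 25/24.
From π_2 · 1/9 = π_3 · 7/9: π_3/π_2 = (1/9)/(7/9) = 1/7.
Take π_1 proportional to 1; then unnormalized π = (1, 25/24, 25/168). Normalize by dividing by the sum 46/21:
  π = (21/46, 175/368, 25/368).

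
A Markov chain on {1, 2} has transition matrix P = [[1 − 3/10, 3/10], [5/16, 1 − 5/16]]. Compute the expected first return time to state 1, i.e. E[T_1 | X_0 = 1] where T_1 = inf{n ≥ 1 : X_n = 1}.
E[T_1 | X_0 = 1] = 1/π_1 = 49/25

For an irreducible recurrent Markov chain with stationary distribution π, E[T_i | X_0 = i] = 1/π_i (Kac's formula). Here π_1 = (5/16)/(3/10 + 5/16) = (5/16)/(49/80) = 25/49, so E[T_1 | X_0 = 1] = 1/π_1 = (3/10 + 5/16)/(5/16) = (49/80)/(5/16) = 49/25.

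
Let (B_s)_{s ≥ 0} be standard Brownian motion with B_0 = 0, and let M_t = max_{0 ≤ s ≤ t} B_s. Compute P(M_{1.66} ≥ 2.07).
P(M_{1.66} ≥ 2.07) = 2·P(B_{1.66} ≥ 2.07) = 2(1 − Φ(2.07/√1.66)) ≈ 0.1081

By the reflection principle for Brownian motion, P(M_t ≥ a) = 2 · P(B_t ≥ a) for a ≥ 0. Since B_t ~ N(0, t), P(B_t ≥ 2.07) = 1 − Φ(2.07/√t) = 1 − Φ(2.07/√1.66) = 1 − Φ(1.6066). So
  P(M_{1.66} ≥ 2.07) = 2(1 − Φ(1.6066)) ≈ 0.1081.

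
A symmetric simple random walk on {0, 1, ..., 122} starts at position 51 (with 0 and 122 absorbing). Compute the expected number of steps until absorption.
E[τ | X_0 = 51] = 3621

Let v_k = E[τ | X_0 = k]. Boundary: v_0 = v_122 = 0. Recurrence: v_k = 1 + (v_{k-1} + v_{k+1})/2 for 1 ≤ k ≤ 121. The particular solution to v_k − (v_{k-1} + v_{k+1})/2 = 1 is v_k = −k^2. Adding homogeneous solution A + B k and matching boundaries gives v_k = k (122 − k). Substituting k = 51: v_51 = 51 · 71 = 3621.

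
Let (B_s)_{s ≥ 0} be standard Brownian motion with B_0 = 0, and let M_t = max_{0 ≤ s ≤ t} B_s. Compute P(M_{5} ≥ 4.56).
P(M_{5} ≥ 4.56) = 2·P(B_{5} ≥ 4.56) = 2(1 − Φ(4.56/√5)) ≈ 0.0414

By the reflection principle for Brownian motion, P(M_t ≥ a) = 2 · P(B_t ≥ a) for a ≥ 0. Since B_t ~ N(0, t), P(B_t ≥ 4.56) = 1 − Φ(4.56/√t) = 1 − Φ(4.56/√5) = 1 − Φ(2.0393). So
  P(M_{5} ≥ 4.56) = 2(1 − Φ(2.0393)) ≈ 0.0414.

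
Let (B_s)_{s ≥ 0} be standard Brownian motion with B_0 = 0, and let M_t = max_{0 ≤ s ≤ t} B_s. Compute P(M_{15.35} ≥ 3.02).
P(M_{15.35} ≥ 3.02) = 2·P(B_{15.35} ≥ 3.02) = 2(1 − Φ(3.02/√15.35)) ≈ 0.4408

By the reflection principle for Brownian motion, P(M_t ≥ a) = 2 · P(B_t ≥ a) for a ≥ 0. Since B_t ~ N(0, t), P(B_t ≥ 3.02) = 1 − Φ(3.02/√t) = 1 − Φ(3.02/√15.35) = 1 − Φ(0.7708). So
  P(M_{15.35} ≥ 3.02) = 2(1 − Φ(0.7708)) ≈ 0.4408.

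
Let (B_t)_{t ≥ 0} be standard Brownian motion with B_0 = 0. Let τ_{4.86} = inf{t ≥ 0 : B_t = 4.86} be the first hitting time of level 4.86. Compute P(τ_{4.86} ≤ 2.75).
P(τ_{4.86} ≤ 2.75) = 2(1 − Φ(4.86/√2.75)) = 2(1 − Φ(2.9307)) ≈ 0.0034

By the reflection principle for standard BM, P(τ_b ≤ t) = 2 · P(B_t ≥ b). Since B_t ~ N(0, t), P(B_t ≥ 4.86) = 1 − Φ(4.86/√t) = 1 − Φ(4.86/√2.75) = 1 − Φ(2.9307) ≈ 0.00169. Doubling: P(τ_{4.86} ≤ 2.75) ≈ 2 · 0.00169 = 0.00338 ≈ 0.0034.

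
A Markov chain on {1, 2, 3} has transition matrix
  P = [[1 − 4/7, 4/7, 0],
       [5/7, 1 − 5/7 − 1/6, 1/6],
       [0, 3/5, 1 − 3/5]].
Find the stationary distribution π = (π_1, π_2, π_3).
π = (45/91, 36/91, 10/91)

This is a birth-death chain on three states, which satisfies detailed balance: π_1 · P_{12} = π_2 · P_{21} and π_2 · P_{23} = π_3 · P_{32}.
From π_1 · 4/7 = π_2 · 5/7: π_2/π_1 = (4/7)/(5/7) = 4/5.
From π_2 · 1/6 = π_3 · 3/5: π_3/π_2 = (1/6)/(3/5) = 5/18.
Take π_1 proportional to 1; then unnormalized π = (1, 4/5, 2/9). Normalize by dividing by the sum 91/45:
  π = (45/91, 36/91, 10/91).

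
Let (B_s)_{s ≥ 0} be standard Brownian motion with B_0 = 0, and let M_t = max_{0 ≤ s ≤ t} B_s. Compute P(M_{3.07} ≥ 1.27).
P(M_{3.07} ≥ 1.27) = 2·P(B_{3.07} ≥ 1.27) = 2(1 − Φ(1.27/√3.07)) ≈ 0.4686

By the reflection principle for Brownian motion, P(M_t ≥ a) = 2 · P(B_t ≥ a) for a ≥ 0. Since B_t ~ N(0, t), P(B_t ≥ 1.27) = 1 − Φ(1.27/√t) = 1 − Φ(1.27/√3.07) = 1 − Φ(0.7248). So
  P(M_{3.07} ≥ 1.27) = 2(1 − Φ(0.7248)) ≈ 0.4686.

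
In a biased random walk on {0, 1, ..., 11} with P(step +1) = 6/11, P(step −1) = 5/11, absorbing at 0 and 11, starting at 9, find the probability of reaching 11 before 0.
P(hit 11 before 0) = (1 − (5/6)^9) / (1 − (5/6)^11) = 292484556/313968931

Let u_k denote P(reach 11 before 0 | start at k). Boundary: u_0 = 0, u_11 = 1. Recurrence: u_k = 6/11·u_{k+1} + 5/11·u_{k-1} for 1 ≤ k ≤ 10. Try u_k = A + B·r^k with r = q/p = (5/11)/(6/11) = 5/6. Substitution satisfies the recurrence; boundary conditions give:
  u_k = (1 − r^k) / (1 − r^N) = (1 − (5/6)^9) / (1 − (5/6)^11) = 292484556/313968931.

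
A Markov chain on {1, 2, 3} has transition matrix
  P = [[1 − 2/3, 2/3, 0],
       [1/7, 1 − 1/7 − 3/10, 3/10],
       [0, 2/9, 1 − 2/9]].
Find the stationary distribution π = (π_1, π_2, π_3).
π = (30/359, 140/359, 189/359)

This is a birth-death chain on three states, which satisfies detailed balance: π_1 · P_{12} = π_2 · P_{21} and π_2 · P_{23} = π_3 · P_{32}.
From π_1 · 2/3 = π_2 · 1/7: π_2/π_1 = (2/3)/(1/7) = 14/3.
From π_2 · 3/10 = π_3 · 2/9: π_3/π_2 = (3/10)/(2/9) = 27/20.
Take π_1 proportional to 1; then unnormalized π = (1, 14/3, 63/10). Normalize by dividing by the sum 359/30:
  π = (30/359, 140/359, 189/359).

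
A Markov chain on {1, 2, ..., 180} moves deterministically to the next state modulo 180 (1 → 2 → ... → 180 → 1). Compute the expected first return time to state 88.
E[T_88 | X_0 = 88] = 180

The chain cycles deterministically, so starting at state 88 it returns in exactly 180 steps. Equivalently, the stationary distribution is uniform π_j = 1/180 for every state j, so by Kac's formula E[T_88] = 1/π_88 = 180.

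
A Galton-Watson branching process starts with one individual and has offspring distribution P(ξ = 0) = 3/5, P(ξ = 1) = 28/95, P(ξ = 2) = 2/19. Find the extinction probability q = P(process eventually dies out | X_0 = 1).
q = 1

Mean offspring μ = 0·3/5 + 1·28/95 + 2·2/19 = 48/95 ≤ 1. For μ ≤ 1 with offspring not concentrated at 1, the Galton-Watson process goes extinct almost surely, so q = 1.
(Algebraic check: The pgf is f(s) = 3/5 + 28/95·s + 2/19·s². The extinction probability q is the smallest fixed point of f in [0, 1]. Setting s = f(s):
  2/19·s² + (28/95 − 1)·s + 3/5 = 0
  2/19·s² − (3/5 + 2/19)·s + 3/5 = 0
which factors as (s − 1)·(2/19·s − 3/5) = 0, giving roots s = 1 and s = (3/5)/(2/19) = 57/10. Since 57/10 ≥ 1, the smallest root in [0, 1] is s = 1.)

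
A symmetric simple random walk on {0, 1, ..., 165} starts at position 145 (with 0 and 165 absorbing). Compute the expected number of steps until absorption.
E[τ | X_0 = 145] = 2900

Let v_k = E[τ | X_0 = k]. Boundary: v_0 = v_165 = 0. Recurrence: v_k = 1 + (v_{k-1} + v_{k+1})/2 for 1 ≤ k ≤ 164. The particular solution to v_k − (v_{k-1} + v_{k+1})/2 = 1 is v_k = −k^2. Adding homogeneous solution A + B k and matching boundaries gives v_k = k (165 − k). Substituting k = 145: v_145 = 145 · 20 = 2900.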